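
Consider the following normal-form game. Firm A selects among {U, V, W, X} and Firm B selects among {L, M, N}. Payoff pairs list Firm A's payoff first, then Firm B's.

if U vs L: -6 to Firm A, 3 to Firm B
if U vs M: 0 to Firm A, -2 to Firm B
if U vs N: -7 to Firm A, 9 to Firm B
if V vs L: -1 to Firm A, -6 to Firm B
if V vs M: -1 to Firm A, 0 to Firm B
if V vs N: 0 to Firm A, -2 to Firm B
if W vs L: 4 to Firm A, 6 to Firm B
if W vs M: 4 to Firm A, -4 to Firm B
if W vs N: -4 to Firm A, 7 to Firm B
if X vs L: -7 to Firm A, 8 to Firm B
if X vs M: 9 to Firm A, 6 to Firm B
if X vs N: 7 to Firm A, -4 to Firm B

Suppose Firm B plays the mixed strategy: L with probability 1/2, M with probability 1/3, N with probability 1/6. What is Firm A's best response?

Firm A's best reply maximizes expected payoff against the mix.
U: (1/2)·(-6) + (1/3)·0 + (1/6)·(-7) = -25/6
V: (1/2)·(-1) + (1/3)·(-1) + (1/6)·0 = -5/6
W: (1/2)·4 + (1/3)·4 + (1/6)·(-4) = 8/3
X: (1/2)·(-7) + (1/3)·9 + (1/6)·7 = 2/3
Highest expected payoff is 8/3, from W.

W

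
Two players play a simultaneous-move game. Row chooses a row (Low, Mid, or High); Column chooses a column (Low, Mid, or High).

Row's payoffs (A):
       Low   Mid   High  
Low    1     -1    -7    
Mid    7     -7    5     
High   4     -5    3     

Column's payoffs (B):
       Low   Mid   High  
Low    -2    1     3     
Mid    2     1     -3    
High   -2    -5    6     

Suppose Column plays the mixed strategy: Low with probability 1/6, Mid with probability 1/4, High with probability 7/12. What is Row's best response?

Mid

Compute Row's expected payoff from each pure strategy against the given mix.
Low: (1/6)·1 + (1/4)·(-1) + (7/12)·(-7) = -25/6
Mid: (1/6)·7 + (1/4)·(-7) + (7/12)·5 = 7/3
High: (1/6)·4 + (1/4)·(-5) + (7/12)·3 = 7/6
Highest expected payoff is 7/3, from Mid.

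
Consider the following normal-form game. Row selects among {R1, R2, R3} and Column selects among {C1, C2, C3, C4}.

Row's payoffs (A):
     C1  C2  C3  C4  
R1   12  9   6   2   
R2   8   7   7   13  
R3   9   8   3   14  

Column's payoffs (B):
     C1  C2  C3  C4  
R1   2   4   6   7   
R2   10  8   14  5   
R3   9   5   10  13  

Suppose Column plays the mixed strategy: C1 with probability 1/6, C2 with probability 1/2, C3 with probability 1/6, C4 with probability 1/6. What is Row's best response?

R3

Row's best reply maximizes expected payoff against the mix.
R1: (1/6)·12 + (1/2)·9 + (1/6)·6 + (1/6)·2 = 47/6
R2: (1/6)·8 + (1/2)·7 + (1/6)·7 + (1/6)·13 = 49/6
R3: (1/6)·9 + (1/2)·8 + (1/6)·3 + (1/6)·14 = 25/3
Highest expected payoff is 25/3, from R3.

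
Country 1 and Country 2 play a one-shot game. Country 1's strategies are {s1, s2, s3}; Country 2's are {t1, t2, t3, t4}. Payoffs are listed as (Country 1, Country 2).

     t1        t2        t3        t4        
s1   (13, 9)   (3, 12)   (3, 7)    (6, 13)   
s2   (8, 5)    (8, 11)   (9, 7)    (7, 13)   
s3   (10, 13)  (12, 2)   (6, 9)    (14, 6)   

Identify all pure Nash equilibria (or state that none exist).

No pure-strategy Nash equilibrium

A profile is a Nash equilibrium when each player is best-responding to the other.
Country 1's best responses — vs t1: s1 (payoff 13); vs t2: s3 (payoff 12); vs t3: s2 (payoff 9); vs t4: s3 (payoff 14).
Country 2's best responses — vs s1: t4 (payoff 13); vs s2: t4 (payoff 13); vs s3: t1 (payoff 13).
No cell has both players best-responding. For instance, Country 1's best reply to t4 is s3, but against s3 Country 2 prefers t1 over t4.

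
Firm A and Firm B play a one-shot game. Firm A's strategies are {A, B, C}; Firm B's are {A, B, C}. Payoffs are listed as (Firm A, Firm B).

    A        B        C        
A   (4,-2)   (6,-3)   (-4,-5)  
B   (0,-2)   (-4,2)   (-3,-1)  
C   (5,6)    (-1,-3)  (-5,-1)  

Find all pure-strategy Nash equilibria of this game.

(C, A)

A profile is a Nash equilibrium when each player is best-responding to the other.
Firm A's best responses — vs A: C (payoff 5); vs B: A (payoff 6); vs C: B (payoff -3).
Firm B's best responses — vs A: A (payoff -2); vs B: B (payoff 2); vs C: A (payoff 6).
The only mutual best response is (C, A); neither player gains by switching there.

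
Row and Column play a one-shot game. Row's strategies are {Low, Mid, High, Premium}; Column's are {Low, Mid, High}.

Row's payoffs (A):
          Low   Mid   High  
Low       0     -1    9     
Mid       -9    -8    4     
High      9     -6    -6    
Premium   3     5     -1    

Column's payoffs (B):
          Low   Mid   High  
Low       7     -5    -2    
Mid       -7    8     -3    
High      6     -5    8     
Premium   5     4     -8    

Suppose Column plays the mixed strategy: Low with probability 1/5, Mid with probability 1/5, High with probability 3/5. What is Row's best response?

Row's best reply maximizes expected payoff against the mix.
Low: (1/5)·0 + (1/5)·(-1) + (3/5)·9 = 26/5
Mid: (1/5)·(-9) + (1/5)·(-8) + (3/5)·4 = -1
High: (1/5)·9 + (1/5)·(-6) + (3/5)·(-6) = -3
Premium: (1/5)·3 + (1/5)·5 + (3/5)·(-1) = 1
Highest expected payoff is 26/5, from Low.

Low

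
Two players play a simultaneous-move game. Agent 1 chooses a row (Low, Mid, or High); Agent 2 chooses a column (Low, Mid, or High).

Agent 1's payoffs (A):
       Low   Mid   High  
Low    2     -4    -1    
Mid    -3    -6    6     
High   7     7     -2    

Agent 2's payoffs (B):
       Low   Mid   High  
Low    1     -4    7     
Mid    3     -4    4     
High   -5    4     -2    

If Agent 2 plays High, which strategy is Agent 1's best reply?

With Agent 2 fixed at High, Agent 1's payoffs are: Low → -1, Mid → 6, High → -2.
The maximum is 6, achieved by Mid.

Mid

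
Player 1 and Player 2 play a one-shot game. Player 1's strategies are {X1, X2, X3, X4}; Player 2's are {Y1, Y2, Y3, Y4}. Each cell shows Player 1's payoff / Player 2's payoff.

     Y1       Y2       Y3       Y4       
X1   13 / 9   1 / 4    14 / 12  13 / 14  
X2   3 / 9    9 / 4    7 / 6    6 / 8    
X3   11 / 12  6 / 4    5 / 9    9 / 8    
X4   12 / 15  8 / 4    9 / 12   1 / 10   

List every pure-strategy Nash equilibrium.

(X1, Y4)

Find each player's best response to every opponent strategy; NE are the intersections.
Player 1's best responses — vs Y1: X1 (payoff 13); vs Y2: X2 (payoff 9); vs Y3: X1 (payoff 14); vs Y4: X1 (payoff 13).
Player 2's best responses — vs X1: Y4 (payoff 14); vs X2: Y1 (payoff 9); vs X3: Y1 (payoff 12); vs X4: Y1 (payoff 15).
The only mutual best response is (X1, Y4); neither player gains by switching there.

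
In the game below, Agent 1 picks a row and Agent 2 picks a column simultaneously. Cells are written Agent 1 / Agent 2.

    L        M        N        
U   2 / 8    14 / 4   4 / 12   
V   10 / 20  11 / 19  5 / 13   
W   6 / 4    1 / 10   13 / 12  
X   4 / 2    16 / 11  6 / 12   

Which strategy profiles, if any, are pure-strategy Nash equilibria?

(V, L) and (W, N)

Find each player's best response to every opponent strategy; NE are the intersections.
Agent 1's best responses — vs L: V (payoff 10); vs M: X (payoff 16); vs N: W (payoff 13).
Agent 2's best responses — vs U: N (payoff 12); vs V: L (payoff 20); vs W: N (payoff 12); vs X: N (payoff 12).
Mutual best responses occur at (V, L) and (W, N); at each, neither player gains by switching.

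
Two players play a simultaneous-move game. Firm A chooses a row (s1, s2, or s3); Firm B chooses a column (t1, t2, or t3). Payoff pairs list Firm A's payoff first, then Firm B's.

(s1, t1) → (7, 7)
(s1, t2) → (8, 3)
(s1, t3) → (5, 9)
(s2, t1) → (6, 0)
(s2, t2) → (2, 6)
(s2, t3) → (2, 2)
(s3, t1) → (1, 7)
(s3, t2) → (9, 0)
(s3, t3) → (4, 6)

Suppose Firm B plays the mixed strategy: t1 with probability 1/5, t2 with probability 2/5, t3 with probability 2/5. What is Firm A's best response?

s1

Compute Firm A's expected payoff from each pure strategy against the given mix.
s1: (1/5)·7 + (2/5)·8 + (2/5)·5 = 33/5
s2: (1/5)·6 + (2/5)·2 + (2/5)·2 = 14/5
s3: (1/5)·1 + (2/5)·9 + (2/5)·4 = 27/5
Highest expected payoff is 33/5, from s1.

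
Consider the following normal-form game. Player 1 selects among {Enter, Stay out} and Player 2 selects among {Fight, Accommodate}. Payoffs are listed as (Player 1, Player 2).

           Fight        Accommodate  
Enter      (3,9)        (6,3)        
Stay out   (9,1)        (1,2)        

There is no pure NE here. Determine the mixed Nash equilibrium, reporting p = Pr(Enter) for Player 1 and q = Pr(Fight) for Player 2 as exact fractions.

p = 1/7, q = 5/11

In a mixed NE each player is indifferent between their pure strategies, so the opponent's mix sets the indifference.
Player 2 indifferent between Fight and Accommodate: p·9 + (1−p)·1 = p·3 + (1−p)·2 ⟹ 1 + 8p = 2 + 1p ⟹ p = 1/7.
Player 1 indifferent between Enter and Stay out: q·3 + (1−q)·6 = q·9 + (1−q)·1 ⟹ 6 + (-3)q = 1 + 8q ⟹ q = 5/11.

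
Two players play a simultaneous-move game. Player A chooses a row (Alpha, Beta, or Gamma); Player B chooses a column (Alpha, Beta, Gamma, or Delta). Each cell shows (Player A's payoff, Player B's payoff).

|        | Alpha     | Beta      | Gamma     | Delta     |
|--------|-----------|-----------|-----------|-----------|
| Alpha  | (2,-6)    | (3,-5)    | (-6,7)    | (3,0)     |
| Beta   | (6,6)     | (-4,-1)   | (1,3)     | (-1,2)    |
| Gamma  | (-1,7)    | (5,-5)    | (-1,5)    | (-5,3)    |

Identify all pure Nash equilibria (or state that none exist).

(Beta, Alpha)

Check mutual best responses: a cell is a NE iff neither player can gain by unilaterally deviating.
Player A's best responses — vs Alpha: Beta (payoff 6); vs Beta: Gamma (payoff 5); vs Gamma: Beta (payoff 1); vs Delta: Alpha (payoff 3).
Player B's best responses — vs Alpha: Gamma (payoff 7); vs Beta: Alpha (payoff 6); vs Gamma: Alpha (payoff 7).
The only mutual best response is (Beta, Alpha); neither player gains by switching there.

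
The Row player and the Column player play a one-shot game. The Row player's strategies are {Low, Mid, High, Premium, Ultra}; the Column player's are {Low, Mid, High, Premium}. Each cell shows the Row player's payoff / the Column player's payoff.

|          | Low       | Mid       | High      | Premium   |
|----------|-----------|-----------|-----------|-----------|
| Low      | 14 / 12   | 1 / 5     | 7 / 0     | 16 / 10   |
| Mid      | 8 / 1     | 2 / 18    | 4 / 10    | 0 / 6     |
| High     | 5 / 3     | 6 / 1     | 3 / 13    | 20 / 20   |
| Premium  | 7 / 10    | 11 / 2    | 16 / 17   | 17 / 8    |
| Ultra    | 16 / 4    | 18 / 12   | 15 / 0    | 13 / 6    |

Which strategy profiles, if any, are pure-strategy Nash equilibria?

Find each player's best response to every opponent strategy; NE are the intersections.
The Row player's best responses — vs Low: Ultra (payoff 16); vs Mid: Ultra (payoff 18); vs High: Premium (payoff 16); vs Premium: High (payoff 20).
The Column player's best responses — vs Low: Low (payoff 12); vs Mid: Mid (payoff 18); vs High: Premium (payoff 20); vs Premium: High (payoff 17); vs Ultra: Mid (payoff 12).
Mutual best responses occur at (High, Premium), (Premium, High), and (Ultra, Mid); at each, neither player gains by switching.

(High, Premium), (Premium, High), and (Ultra, Mid)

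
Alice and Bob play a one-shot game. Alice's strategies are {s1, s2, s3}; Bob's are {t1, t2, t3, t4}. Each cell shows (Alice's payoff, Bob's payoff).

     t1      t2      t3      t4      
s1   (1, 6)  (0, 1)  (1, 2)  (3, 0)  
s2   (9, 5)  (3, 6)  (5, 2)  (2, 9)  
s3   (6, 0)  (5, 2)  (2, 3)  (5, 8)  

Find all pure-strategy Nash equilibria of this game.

Check mutual best responses: a cell is a NE iff neither player can gain by unilaterally deviating.
Alice's best responses — vs t1: s2 (payoff 9); vs t2: s3 (payoff 5); vs t3: s2 (payoff 5); vs t4: s3 (payoff 5).
Bob's best responses — vs s1: t1 (payoff 6); vs s2: t4 (payoff 9); vs s3: t4 (payoff 8).
The only mutual best response is (s3, t4); neither player gains by switching there.

(s3, t4)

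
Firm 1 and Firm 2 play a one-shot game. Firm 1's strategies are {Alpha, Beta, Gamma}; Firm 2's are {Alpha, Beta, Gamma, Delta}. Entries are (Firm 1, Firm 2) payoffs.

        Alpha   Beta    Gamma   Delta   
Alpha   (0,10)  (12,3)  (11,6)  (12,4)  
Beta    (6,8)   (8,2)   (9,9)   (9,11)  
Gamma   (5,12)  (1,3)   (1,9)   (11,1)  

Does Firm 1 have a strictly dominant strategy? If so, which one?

None

A strategy is strictly dominant if it gives Firm 1 a strictly higher payoff than every other strategy, against every choice by the opponent.
Alpha is not dominant: against Alpha, Beta gives 6 > 0.
Beta is not dominant: against Beta, Alpha gives 12 > 8.
Gamma is not dominant: against Alpha, Beta gives 6 > 5.
No single strategy is best against every opponent action.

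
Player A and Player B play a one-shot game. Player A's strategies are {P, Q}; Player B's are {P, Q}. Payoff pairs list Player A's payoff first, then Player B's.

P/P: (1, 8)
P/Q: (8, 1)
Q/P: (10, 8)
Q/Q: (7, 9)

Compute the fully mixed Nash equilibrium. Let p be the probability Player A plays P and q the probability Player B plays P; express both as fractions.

Each player's mixing probability is pinned down by making the *other* player indifferent.
Player B indifferent between P and Q: p·8 + (1−p)·8 = p·1 + (1−p)·9 ⟹ 8 + 0p = 9 + (-8)p ⟹ p = 1/8.
Player A indifferent between P and Q: q·1 + (1−q)·8 = q·10 + (1−q)·7 ⟹ 8 + (-7)q = 7 + 3q ⟹ q = 1/10.

p = 1/8, q = 1/10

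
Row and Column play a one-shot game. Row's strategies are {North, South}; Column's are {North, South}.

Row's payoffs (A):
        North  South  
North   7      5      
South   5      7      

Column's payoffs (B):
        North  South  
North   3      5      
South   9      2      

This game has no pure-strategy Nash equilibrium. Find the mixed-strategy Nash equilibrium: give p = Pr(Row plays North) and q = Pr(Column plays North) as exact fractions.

p = 7/9, q = 1/2

In a mixed NE each player is indifferent between their pure strategies, so the opponent's mix sets the indifference.
Column indifferent between North and South: p·3 + (1−p)·9 = p·5 + (1−p)·2 ⟹ 9 + (-6)p = 2 + 3p ⟹ p = 7/9.
Row indifferent between North and South: q·7 + (1−q)·5 = q·5 + (1−q)·7 ⟹ 5 + 2q = 7 + (-2)q ⟹ q = 1/2.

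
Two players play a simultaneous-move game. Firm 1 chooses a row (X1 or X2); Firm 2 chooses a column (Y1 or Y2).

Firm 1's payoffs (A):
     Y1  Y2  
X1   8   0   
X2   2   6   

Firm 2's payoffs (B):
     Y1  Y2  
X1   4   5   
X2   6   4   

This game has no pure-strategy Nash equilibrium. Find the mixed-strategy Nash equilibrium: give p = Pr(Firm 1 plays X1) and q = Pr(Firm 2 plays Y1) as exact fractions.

p = 2/3, q = 1/2

Each player's mixing probability is pinned down by making the *other* player indifferent.
Firm 2 indifferent between Y1 and Y2: p·4 + (1−p)·6 = p·5 + (1−p)·4 ⟹ 6 + (-2)p = 4 + 1p ⟹ p = 2/3.
Firm 1 indifferent between X1 and X2: q·8 + (1−q)·0 = q·2 + (1−q)·6 ⟹ 0 + 8q = 6 + (-4)q ⟹ q = 1/2.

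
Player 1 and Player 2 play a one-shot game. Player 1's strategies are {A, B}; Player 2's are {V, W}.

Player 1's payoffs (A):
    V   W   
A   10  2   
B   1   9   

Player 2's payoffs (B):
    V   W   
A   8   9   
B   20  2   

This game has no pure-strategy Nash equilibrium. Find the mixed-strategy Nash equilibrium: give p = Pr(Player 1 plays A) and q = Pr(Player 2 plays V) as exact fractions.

p = 18/19, q = 7/16

In a mixed NE each player is indifferent between their pure strategies, so the opponent's mix sets the indifference.
Player 2 indifferent between V and W: p·8 + (1−p)·20 = p·9 + (1−p)·2 ⟹ 20 + (-12)p = 2 + 7p ⟹ p = 18/19.
Player 1 indifferent between A and B: q·10 + (1−q)·2 = q·1 + (1−q)·9 ⟹ 2 + 8q = 9 + (-8)q ⟹ q = 7/16.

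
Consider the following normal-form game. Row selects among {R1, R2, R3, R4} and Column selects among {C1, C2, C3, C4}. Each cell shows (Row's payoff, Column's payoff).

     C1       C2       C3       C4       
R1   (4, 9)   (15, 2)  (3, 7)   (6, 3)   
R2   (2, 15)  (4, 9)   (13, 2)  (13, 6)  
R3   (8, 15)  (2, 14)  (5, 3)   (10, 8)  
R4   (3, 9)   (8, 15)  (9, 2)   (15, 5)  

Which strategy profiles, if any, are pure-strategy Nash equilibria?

Find each player's best response to every opponent strategy; NE are the intersections.
Row's best responses — vs C1: R3 (payoff 8); vs C2: R1 (payoff 15); vs C3: R2 (payoff 13); vs C4: R4 (payoff 15).
Column's best responses — vs R1: C1 (payoff 9); vs R2: C1 (payoff 15); vs R3: C1 (payoff 15); vs R4: C2 (payoff 15).
The only mutual best response is (R3, C1); neither player gains by switching there.

(R3, C1)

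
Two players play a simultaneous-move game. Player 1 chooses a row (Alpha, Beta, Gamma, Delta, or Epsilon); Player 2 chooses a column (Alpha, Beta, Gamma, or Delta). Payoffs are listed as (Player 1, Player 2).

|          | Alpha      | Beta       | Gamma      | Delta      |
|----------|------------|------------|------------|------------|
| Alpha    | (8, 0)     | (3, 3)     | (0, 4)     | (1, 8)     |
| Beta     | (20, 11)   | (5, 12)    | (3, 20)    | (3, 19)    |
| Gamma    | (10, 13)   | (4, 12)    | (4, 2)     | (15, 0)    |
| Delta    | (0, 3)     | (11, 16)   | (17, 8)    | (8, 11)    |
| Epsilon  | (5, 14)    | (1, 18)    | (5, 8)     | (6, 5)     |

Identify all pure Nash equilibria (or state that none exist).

(Delta, Beta)

Check mutual best responses: a cell is a NE iff neither player can gain by unilaterally deviating.
Player 1's best responses — vs Alpha: Beta (payoff 20); vs Beta: Delta (payoff 11); vs Gamma: Delta (payoff 17); vs Delta: Gamma (payoff 15).
Player 2's best responses — vs Alpha: Delta (payoff 8); vs Beta: Gamma (payoff 20); vs Gamma: Alpha (payoff 13); vs Delta: Beta (payoff 16); vs Epsilon: Beta (payoff 18).
The only mutual best response is (Delta, Beta); neither player gains by switching there.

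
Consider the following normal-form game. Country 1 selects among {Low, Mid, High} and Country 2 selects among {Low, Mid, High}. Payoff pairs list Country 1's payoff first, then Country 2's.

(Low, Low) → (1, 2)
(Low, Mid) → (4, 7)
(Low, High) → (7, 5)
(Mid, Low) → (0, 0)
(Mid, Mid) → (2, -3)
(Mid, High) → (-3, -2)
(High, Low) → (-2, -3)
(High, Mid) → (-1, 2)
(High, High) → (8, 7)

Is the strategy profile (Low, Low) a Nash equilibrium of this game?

No

Holding Country 2 at Low: Country 1 gets 1 from Low, versus 0 from Mid, -2 from High. No profitable deviation for Country 1.
Holding Country 1 at Low: Country 2 gets 2 from Low but could get 7 by switching to Mid. Country 2 has a profitable deviation.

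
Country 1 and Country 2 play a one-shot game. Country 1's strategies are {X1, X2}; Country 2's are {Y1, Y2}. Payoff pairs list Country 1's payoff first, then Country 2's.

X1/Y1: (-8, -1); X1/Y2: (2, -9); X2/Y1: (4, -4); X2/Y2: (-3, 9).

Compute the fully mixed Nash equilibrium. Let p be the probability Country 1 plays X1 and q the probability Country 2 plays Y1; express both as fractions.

Each player's mixing probability is pinned down by making the *other* player indifferent.
Country 2 indifferent between Y1 and Y2: p·(-1) + (1−p)·(-4) = p·(-9) + (1−p)·9 ⟹ (-4) + 3p = 9 + (-18)p ⟹ p = 13/21.
Country 1 indifferent between X1 and X2: q·(-8) + (1−q)·2 = q·4 + (1−q)·(-3) ⟹ 2 + (-10)q = (-3) + 7q ⟹ q = 5/17.

p = 13/21, q = 5/17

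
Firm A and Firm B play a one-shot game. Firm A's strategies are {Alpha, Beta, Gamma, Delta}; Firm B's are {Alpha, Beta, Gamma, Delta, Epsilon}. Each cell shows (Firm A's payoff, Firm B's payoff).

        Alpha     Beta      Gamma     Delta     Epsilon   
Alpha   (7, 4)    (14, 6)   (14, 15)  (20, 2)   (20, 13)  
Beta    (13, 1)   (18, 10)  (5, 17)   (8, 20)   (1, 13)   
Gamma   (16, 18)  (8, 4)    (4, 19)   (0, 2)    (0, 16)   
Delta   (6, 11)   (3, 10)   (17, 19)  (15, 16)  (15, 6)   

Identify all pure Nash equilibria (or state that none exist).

A profile is a Nash equilibrium when each player is best-responding to the other.
Firm A's best responses — vs Alpha: Gamma (payoff 16); vs Beta: Beta (payoff 18); vs Gamma: Delta (payoff 17); vs Delta: Alpha (payoff 20); vs Epsilon: Alpha (payoff 20).
Firm B's best responses — vs Alpha: Gamma (payoff 15); vs Beta: Delta (payoff 20); vs Gamma: Gamma (payoff 19); vs Delta: Gamma (payoff 19).
The only mutual best response is (Delta, Gamma); neither player gains by switching there.

(Delta, Gamma)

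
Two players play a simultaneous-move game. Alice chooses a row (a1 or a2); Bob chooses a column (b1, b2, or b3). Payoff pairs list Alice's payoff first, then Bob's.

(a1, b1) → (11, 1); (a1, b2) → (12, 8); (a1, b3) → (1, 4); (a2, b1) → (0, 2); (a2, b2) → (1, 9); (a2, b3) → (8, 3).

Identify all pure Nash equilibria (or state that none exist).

(a1, b2)

A profile is a Nash equilibrium when each player is best-responding to the other.
Alice's best responses — vs b1: a1 (payoff 11); vs b2: a1 (payoff 12); vs b3: a2 (payoff 8).
Bob's best responses — vs a1: b2 (payoff 8); vs a2: b2 (payoff 9).
The only mutual best response is (a1, b2); neither player gains by switching there.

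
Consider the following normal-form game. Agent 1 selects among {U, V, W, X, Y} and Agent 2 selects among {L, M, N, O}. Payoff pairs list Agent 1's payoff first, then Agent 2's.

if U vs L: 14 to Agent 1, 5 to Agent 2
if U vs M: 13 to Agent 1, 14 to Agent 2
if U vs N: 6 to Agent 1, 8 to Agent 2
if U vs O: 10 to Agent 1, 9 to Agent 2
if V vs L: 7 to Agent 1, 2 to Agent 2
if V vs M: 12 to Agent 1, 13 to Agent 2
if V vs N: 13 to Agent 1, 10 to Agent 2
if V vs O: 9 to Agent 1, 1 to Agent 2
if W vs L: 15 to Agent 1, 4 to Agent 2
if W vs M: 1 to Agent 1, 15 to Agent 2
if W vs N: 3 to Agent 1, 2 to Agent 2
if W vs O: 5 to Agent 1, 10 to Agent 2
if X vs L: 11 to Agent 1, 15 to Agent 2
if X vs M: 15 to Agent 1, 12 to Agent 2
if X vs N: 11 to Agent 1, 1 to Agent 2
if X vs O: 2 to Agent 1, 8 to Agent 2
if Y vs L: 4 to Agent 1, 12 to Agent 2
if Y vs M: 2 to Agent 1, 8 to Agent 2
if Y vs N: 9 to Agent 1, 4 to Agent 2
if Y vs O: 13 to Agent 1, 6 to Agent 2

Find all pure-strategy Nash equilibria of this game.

There is no pure-strategy Nash equilibrium

Find each player's best response to every opponent strategy; NE are the intersections.
Agent 1's best responses — vs L: W (payoff 15); vs M: X (payoff 15); vs N: V (payoff 13); vs O: Y (payoff 13).
Agent 2's best responses — vs U: M (payoff 14); vs V: M (payoff 13); vs W: M (payoff 15); vs X: L (payoff 15); vs Y: L (payoff 12).
No cell has both players best-responding. For instance, Agent 1's best reply to L is W, but against W Agent 2 prefers M over L.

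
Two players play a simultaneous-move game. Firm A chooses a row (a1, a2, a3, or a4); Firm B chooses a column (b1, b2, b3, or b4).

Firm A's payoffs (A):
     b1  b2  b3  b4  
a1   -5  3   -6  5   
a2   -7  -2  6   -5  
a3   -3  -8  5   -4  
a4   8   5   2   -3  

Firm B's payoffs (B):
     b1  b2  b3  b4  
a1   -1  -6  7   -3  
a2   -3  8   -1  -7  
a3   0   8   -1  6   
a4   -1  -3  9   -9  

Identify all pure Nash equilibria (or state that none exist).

There is no pure-strategy Nash equilibrium

A profile is a Nash equilibrium when each player is best-responding to the other.
Firm A's best responses — vs b1: a4 (payoff 8); vs b2: a4 (payoff 5); vs b3: a2 (payoff 6); vs b4: a1 (payoff 5).
Firm B's best responses — vs a1: b3 (payoff 7); vs a2: b2 (payoff 8); vs a3: b2 (payoff 8); vs a4: b3 (payoff 9).
No cell has both players best-responding. For instance, Firm A's best reply to b4 is a1, but against a1 Firm B prefers b3 over b4.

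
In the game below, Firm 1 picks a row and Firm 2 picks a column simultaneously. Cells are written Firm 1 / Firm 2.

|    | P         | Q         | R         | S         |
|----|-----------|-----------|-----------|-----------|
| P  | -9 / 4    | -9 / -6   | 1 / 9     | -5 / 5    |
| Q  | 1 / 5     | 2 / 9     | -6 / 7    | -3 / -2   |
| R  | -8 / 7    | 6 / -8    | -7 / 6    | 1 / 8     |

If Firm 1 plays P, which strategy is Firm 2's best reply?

With Firm 1 fixed at P, Firm 2's payoffs are: P → 4, Q → -6, R → 9, S → 5.
The maximum is 9, achieved by R.

R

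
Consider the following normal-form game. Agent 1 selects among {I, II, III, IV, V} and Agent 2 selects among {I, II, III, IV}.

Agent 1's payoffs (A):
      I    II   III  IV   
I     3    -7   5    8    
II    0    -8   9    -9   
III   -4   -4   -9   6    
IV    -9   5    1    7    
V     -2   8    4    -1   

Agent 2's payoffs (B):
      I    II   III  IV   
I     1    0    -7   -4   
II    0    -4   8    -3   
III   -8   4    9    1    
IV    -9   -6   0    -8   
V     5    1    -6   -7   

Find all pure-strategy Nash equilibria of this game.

A profile is a Nash equilibrium when each player is best-responding to the other.
Agent 1's best responses — vs I: I (payoff 3); vs II: V (payoff 8); vs III: II (payoff 9); vs IV: I (payoff 8).
Agent 2's best responses — vs I: I (payoff 1); vs II: III (payoff 8); vs III: III (payoff 9); vs IV: III (payoff 0); vs V: I (payoff 5).
Mutual best responses occur at (I, I) and (II, III); at each, neither player gains by switching.

(I, I) and (II, III)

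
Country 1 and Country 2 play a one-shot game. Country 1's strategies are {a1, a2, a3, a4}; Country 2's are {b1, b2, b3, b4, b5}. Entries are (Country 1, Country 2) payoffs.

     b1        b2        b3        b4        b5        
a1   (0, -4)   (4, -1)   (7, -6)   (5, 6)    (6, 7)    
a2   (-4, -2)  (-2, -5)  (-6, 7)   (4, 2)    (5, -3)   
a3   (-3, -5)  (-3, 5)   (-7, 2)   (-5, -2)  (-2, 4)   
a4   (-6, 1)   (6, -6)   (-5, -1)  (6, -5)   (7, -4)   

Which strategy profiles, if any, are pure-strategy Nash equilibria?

A profile is a Nash equilibrium when each player is best-responding to the other.
Country 1's best responses — vs b1: a1 (payoff 0); vs b2: a4 (payoff 6); vs b3: a1 (payoff 7); vs b4: a4 (payoff 6); vs b5: a4 (payoff 7).
Country 2's best responses — vs a1: b5 (payoff 7); vs a2: b3 (payoff 7); vs a3: b2 (payoff 5); vs a4: b1 (payoff 1).
No cell has both players best-responding. For instance, Country 1's best reply to b2 is a4, but against a4 Country 2 prefers b1 over b2.

No pure-strategy Nash equilibrium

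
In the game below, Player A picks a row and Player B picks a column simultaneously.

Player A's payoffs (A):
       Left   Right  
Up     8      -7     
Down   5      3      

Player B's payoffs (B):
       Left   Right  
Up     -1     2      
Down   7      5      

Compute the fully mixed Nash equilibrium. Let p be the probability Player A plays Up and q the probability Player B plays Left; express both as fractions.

p = 2/5, q = 10/13

Each player's mixing probability is pinned down by making the *other* player indifferent.
Player B indifferent between Left and Right: p·(-1) + (1−p)·7 = p·2 + (1−p)·5 ⟹ 7 + (-8)p = 5 + (-3)p ⟹ p = 2/5.
Player A indifferent between Up and Down: q·8 + (1−q)·(-7) = q·5 + (1−q)·3 ⟹ (-7) + 15q = 3 + 2q ⟹ q = 10/13.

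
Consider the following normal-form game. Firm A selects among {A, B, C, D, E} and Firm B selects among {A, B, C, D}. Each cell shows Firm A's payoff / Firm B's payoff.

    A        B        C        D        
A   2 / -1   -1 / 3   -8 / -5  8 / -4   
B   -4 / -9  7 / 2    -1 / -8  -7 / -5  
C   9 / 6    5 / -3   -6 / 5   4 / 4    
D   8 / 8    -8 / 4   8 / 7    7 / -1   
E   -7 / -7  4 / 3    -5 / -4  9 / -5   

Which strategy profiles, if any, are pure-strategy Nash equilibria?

A profile is a Nash equilibrium when each player is best-responding to the other.
Firm A's best responses — vs A: C (payoff 9); vs B: B (payoff 7); vs C: D (payoff 8); vs D: E (payoff 9).
Firm B's best responses — vs A: B (payoff 3); vs B: B (payoff 2); vs C: A (payoff 6); vs D: A (payoff 8); vs E: B (payoff 3).
Mutual best responses occur at (B, B) and (C, A); at each, neither player gains by switching.

(B, B) and (C, A)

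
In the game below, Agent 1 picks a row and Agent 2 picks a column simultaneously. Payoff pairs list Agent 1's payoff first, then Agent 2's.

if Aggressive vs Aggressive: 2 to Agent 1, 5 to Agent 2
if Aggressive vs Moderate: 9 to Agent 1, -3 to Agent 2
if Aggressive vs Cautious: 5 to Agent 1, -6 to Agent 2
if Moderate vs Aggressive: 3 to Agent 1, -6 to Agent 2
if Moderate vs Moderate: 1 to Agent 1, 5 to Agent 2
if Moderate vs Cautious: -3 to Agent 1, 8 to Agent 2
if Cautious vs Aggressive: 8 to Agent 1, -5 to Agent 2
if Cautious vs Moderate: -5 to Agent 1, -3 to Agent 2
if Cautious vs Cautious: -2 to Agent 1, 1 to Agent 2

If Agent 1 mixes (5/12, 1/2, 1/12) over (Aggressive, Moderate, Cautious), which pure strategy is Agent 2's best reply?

Agent 2's best reply maximizes expected payoff against the mix.
Aggressive: (5/12)·5 + (1/2)·(-6) + (1/12)·(-5) = -4/3
Moderate: (5/12)·(-3) + (1/2)·5 + (1/12)·(-3) = 1
Cautious: (5/12)·(-6) + (1/2)·8 + (1/12)·1 = 19/12
Highest expected payoff is 19/12, from Cautious.

Cautious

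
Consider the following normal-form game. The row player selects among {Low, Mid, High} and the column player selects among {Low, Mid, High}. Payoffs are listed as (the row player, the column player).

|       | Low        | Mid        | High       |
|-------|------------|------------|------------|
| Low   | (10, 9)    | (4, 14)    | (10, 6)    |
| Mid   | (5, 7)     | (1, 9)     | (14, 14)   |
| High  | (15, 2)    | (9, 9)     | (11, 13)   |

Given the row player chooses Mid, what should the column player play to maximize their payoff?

With the row player fixed at Mid, the column player's payoffs are: Low → 7, Mid → 9, High → 14.
The maximum is 14, achieved by High.

High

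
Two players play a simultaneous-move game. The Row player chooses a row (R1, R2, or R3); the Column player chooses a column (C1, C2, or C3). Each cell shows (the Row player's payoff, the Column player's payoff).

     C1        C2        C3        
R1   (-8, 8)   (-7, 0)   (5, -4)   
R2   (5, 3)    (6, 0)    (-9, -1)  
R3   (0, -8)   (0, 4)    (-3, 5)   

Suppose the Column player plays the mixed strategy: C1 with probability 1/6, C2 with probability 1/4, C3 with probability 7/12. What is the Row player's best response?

The Row player's best reply maximizes expected payoff against the mix.
R1: (1/6)·(-8) + (1/4)·(-7) + (7/12)·5 = -1/6
R2: (1/6)·5 + (1/4)·6 + (7/12)·(-9) = -35/12
R3: (1/6)·0 + (1/4)·0 + (7/12)·(-3) = -7/4
Highest expected payoff is -1/6, from R1.

R1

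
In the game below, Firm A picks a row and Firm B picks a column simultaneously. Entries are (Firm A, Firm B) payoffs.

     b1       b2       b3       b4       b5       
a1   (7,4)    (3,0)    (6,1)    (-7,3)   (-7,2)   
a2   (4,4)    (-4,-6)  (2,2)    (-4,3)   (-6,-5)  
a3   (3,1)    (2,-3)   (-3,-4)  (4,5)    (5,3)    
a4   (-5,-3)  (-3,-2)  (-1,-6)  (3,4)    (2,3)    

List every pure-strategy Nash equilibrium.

(a1, b1) and (a3, b4)

Check mutual best responses: a cell is a NE iff neither player can gain by unilaterally deviating.
Firm A's best responses — vs b1: a1 (payoff 7); vs b2: a1 (payoff 3); vs b3: a1 (payoff 6); vs b4: a3 (payoff 4); vs b5: a3 (payoff 5).
Firm B's best responses — vs a1: b1 (payoff 4); vs a2: b1 (payoff 4); vs a3: b4 (payoff 5); vs a4: b4 (payoff 4).
Mutual best responses occur at (a1, b1) and (a3, b4); at each, neither player gains by switching.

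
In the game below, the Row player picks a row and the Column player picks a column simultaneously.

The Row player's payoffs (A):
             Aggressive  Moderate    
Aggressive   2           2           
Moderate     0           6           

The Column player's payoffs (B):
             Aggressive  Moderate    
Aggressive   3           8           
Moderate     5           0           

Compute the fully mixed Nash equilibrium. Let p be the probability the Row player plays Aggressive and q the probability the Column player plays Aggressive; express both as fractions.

p = 1/2, q = 2/3

Each player's mixing probability is pinned down by making the *other* player indifferent.
The Column player indifferent between Aggressive and Moderate: p·3 + (1−p)·5 = p·8 + (1−p)·0 ⟹ 5 + (-2)p = 0 + 8p ⟹ p = 1/2.
The Row player indifferent between Aggressive and Moderate: q·2 + (1−q)·2 = q·0 + (1−q)·6 ⟹ 2 + 0q = 6 + (-6)q ⟹ q = 2/3.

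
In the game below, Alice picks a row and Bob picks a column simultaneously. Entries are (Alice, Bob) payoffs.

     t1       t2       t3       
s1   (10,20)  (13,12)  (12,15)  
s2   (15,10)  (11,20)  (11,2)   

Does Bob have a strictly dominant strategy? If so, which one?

Check whether one of Bob's strategies beats all alternatives regardless of what the opponent does.
t1 is not dominant: against s2, t2 gives 20 > 10.
t2 is not dominant: against s1, t1 gives 20 > 12.
t3 is not dominant: against s1, t1 gives 20 > 15.
No single strategy is best against every opponent action.

No strictly dominant strategy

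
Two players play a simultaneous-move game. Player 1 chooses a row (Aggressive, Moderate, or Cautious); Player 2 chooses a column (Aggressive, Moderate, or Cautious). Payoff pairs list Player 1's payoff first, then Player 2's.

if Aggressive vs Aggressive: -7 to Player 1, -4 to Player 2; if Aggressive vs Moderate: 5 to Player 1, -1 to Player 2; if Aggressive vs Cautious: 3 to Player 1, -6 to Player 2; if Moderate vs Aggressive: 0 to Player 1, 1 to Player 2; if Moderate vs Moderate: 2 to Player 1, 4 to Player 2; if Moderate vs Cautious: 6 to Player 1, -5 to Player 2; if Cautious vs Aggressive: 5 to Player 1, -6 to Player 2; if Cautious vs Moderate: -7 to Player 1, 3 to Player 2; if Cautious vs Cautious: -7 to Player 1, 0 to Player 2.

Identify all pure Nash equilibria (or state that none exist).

Check mutual best responses: a cell is a NE iff neither player can gain by unilaterally deviating.
Player 1's best responses — vs Aggressive: Cautious (payoff 5); vs Moderate: Aggressive (payoff 5); vs Cautious: Moderate (payoff 6).
Player 2's best responses — vs Aggressive: Moderate (payoff -1); vs Moderate: Moderate (payoff 4); vs Cautious: Moderate (payoff 3).
The only mutual best response is (Aggressive, Moderate); neither player gains by switching there.

(Aggressive, Moderate)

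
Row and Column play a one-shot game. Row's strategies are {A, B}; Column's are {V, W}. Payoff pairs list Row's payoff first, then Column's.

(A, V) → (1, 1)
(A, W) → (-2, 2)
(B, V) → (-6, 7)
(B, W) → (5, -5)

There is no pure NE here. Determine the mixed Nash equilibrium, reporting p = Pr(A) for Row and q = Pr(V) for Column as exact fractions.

Each player's mixing probability is pinned down by making the *other* player indifferent.
Column indifferent between V and W: p·1 + (1−p)·7 = p·2 + (1−p)·(-5) ⟹ 7 + (-6)p = (-5) + 7p ⟹ p = 12/13.
Row indifferent between A and B: q·1 + (1−q)·(-2) = q·(-6) + (1−q)·5 ⟹ (-2) + 3q = 5 + (-11)q ⟹ q = 1/2.

p = 12/13, q = 1/2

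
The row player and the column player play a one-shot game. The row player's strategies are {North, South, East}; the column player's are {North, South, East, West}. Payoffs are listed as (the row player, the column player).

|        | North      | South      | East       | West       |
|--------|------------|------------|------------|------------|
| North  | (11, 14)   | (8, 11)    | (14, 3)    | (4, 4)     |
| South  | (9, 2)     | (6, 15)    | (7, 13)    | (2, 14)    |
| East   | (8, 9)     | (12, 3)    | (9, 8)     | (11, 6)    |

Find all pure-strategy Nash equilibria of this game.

Check mutual best responses: a cell is a NE iff neither player can gain by unilaterally deviating.
The row player's best responses — vs North: North (payoff 11); vs South: East (payoff 12); vs East: North (payoff 14); vs West: East (payoff 11).
The column player's best responses — vs North: North (payoff 14); vs South: South (payoff 15); vs East: North (payoff 9).
The only mutual best response is (North, North); neither player gains by switching there.

(North, North)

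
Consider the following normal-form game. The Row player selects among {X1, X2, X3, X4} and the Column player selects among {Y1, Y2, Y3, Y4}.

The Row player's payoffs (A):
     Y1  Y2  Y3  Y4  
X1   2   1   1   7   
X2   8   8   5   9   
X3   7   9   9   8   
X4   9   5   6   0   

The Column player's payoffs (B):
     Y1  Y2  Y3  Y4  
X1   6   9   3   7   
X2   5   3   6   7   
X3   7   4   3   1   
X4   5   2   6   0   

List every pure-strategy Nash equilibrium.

(X2, Y4)

A profile is a Nash equilibrium when each player is best-responding to the other.
The Row player's best responses — vs Y1: X4 (payoff 9); vs Y2: X3 (payoff 9); vs Y3: X3 (payoff 9); vs Y4: X2 (payoff 9).
The Column player's best responses — vs X1: Y2 (payoff 9); vs X2: Y4 (payoff 7); vs X3: Y1 (payoff 7); vs X4: Y3 (payoff 6).
The only mutual best response is (X2, Y4); neither player gains by switching there.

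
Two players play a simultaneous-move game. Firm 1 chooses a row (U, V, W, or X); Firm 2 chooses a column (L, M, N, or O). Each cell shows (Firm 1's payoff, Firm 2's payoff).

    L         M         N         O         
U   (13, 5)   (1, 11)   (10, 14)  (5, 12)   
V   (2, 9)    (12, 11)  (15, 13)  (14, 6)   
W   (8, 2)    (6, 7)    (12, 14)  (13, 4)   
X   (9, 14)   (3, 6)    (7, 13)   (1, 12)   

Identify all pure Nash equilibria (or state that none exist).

(V, N)

A profile is a Nash equilibrium when each player is best-responding to the other.
Firm 1's best responses — vs L: U (payoff 13); vs M: V (payoff 12); vs N: V (payoff 15); vs O: V (payoff 14).
Firm 2's best responses — vs U: N (payoff 14); vs V: N (payoff 13); vs W: N (payoff 14); vs X: L (payoff 14).
The only mutual best response is (V, N); neither player gains by switching there.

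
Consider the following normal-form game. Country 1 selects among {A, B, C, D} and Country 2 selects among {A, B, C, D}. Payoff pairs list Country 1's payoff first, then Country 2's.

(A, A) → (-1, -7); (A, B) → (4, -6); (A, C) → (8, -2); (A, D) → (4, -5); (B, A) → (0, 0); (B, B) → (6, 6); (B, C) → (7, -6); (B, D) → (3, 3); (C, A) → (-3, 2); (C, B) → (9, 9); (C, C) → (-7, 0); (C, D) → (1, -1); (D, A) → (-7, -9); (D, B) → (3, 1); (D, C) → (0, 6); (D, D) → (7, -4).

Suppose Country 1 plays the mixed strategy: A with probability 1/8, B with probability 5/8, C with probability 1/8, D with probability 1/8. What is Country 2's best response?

Compute Country 2's expected payoff from each pure strategy against the given mix.
A: (1/8)·(-7) + (5/8)·0 + (1/8)·2 + (1/8)·(-9) = -7/4
B: (1/8)·(-6) + (5/8)·6 + (1/8)·9 + (1/8)·1 = 17/4
C: (1/8)·(-2) + (5/8)·(-6) + (1/8)·0 + (1/8)·6 = -13/4
D: (1/8)·(-5) + (5/8)·3 + (1/8)·(-1) + (1/8)·(-4) = 5/8
Highest expected payoff is 17/4, from B.

B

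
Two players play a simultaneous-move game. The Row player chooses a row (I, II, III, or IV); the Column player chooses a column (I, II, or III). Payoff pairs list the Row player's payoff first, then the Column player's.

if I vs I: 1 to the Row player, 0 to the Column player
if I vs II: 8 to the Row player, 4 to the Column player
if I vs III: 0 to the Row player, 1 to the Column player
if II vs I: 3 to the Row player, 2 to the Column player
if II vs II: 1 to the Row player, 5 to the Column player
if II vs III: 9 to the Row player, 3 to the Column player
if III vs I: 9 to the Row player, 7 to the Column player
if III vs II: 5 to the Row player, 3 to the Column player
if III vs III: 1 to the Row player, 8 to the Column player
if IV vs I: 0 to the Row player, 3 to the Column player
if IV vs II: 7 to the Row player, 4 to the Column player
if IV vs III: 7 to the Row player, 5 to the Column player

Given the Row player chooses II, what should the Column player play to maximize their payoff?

II

With the Row player fixed at II, the Column player's payoffs are: I → 2, II → 5, III → 3.
The maximum is 5, achieved by II.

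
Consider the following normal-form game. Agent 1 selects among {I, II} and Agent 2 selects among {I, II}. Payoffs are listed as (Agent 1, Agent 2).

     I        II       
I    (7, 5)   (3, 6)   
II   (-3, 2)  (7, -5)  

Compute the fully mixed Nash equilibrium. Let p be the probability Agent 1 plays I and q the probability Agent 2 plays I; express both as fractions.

Each player's mixing probability is pinned down by making the *other* player indifferent.
Agent 2 indifferent between I and II: p·5 + (1−p)·2 = p·6 + (1−p)·(-5) ⟹ 2 + 3p = (-5) + 11p ⟹ p = 7/8.
Agent 1 indifferent between I and II: q·7 + (1−q)·3 = q·(-3) + (1−q)·7 ⟹ 3 + 4q = 7 + (-10)q ⟹ q = 2/7.

p = 7/8, q = 2/7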